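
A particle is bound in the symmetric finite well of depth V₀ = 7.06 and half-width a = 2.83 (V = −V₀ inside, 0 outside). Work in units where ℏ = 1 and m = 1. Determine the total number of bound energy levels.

N = 7

Define the well-strength parameter z₀ = (a/ℏ)√(2mV₀) = 2.83 × √(2·1·7.06) = 10.63.
The even/odd transcendental equations gain one root per π/2 in z₀, giving N = 1 + ⌊2z₀/π⌋ = 1 + ⌊6.770⌋ = 7.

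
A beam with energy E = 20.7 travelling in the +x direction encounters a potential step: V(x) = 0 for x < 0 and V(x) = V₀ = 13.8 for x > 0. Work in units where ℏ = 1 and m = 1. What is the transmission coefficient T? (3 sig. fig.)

T = 0.928

On each side the TISE gives plane waves with k = √(2m(E − V))/ℏ: k₁ = √(2·1·20.7) = 6.434, k₂ = √(2·1·6.9) = 3.715.
Matching ψ and ψ′ at x = 0 gives r = (k₁ − k₂)/(k₁ + k₂), so R = r² = 0.07180 and T = 1 − R = 0.9282.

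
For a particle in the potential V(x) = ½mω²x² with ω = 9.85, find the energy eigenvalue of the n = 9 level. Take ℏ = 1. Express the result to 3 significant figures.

E = 93.6

Using E_n = (n + ½)ℏω: E_9 = 9.5 × 9.85 = 93.58.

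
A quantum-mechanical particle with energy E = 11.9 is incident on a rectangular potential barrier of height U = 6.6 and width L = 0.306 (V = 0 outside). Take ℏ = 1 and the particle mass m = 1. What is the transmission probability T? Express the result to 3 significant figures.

T = 0.892

E > U: inside the barrier k₂ = √(2m(E − U))/ℏ = 3.256, k₂L = 0.9963.
Matching at both interfaces gives T⁻¹ = 1 + U² sin²(k₂L) / [4E(E − U)] = 1.122, hence T = 0.892.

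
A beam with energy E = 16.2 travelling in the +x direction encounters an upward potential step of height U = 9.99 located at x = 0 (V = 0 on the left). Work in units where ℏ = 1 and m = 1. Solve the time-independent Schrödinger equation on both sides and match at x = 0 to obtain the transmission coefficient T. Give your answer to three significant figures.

On each side the TISE gives plane waves with k = √(2m(E − V))/ℏ: k₁ = √(2·1·16.2) = 5.692, k₂ = √(2·1·6.21) = 3.524.
Matching ψ and ψ′ at x = 0 gives r = (k₁ − k₂)/(k₁ + k₂), so R = r² = 0.05533 and T = 1 − R = 0.9447.

T = 0.945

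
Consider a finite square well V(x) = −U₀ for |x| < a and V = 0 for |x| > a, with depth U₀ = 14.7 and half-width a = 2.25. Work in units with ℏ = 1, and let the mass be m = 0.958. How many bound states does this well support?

N = 8

Define the well-strength parameter z₀ = (a/ℏ)√(2mU₀) = 2.25 × √(2·0.958·14.7) = 11.94.
The even/odd transcendental equations gain one root per π/2 in z₀, giving N = 1 + ⌊2z₀/π⌋ = 1 + ⌊7.602⌋ = 8.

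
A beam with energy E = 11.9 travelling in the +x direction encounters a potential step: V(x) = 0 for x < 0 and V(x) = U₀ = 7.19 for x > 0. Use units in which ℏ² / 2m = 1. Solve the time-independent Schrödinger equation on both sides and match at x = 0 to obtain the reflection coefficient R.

On each side the TISE gives plane waves with k = √(2m(E − V))/ℏ: k₁ = √(2·½·11.9) = 3.450, k₂ = √(2·½·4.71) = 2.170.
Matching ψ and ψ′ at x = 0 gives r = (k₁ − k₂)/(k₁ + k₂), so R = r² = 0.05183 and T = 1 − R = 0.9482.

R = 0.0518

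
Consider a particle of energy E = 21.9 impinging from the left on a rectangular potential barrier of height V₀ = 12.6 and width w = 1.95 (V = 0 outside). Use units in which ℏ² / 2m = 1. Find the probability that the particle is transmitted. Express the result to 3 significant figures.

T = 0.979

Above the barrier the interior wavenumber is k₂ = √(2m(E − V₀))/ℏ = 3.050, giving phase k₂w = 5.947.
Matching at both interfaces gives T⁻¹ = 1 + V₀² sin²(k₂w) / [4E(E − V₀)] = 1.021, hence T = 0.979.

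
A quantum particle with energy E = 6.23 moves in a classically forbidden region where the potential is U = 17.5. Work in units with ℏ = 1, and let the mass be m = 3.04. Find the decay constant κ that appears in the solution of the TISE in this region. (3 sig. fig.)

Since E < U the TISE in this region is ψ'' = κ²ψ with κ = √(2m(U − E))/ℏ.
κ = √(2 × 3.04 × 11.27) = 8.278.

κ = 8.28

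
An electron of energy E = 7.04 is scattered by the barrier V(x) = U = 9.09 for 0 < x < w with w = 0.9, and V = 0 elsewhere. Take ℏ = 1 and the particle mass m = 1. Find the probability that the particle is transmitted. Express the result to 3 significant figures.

T = 0.0715

E < U: inside the barrier ψ ∝ e^{±κx} with κ = √(2m(U − E))/ℏ = 2.025.
κw = 1.822, sinh(κw) = 3.012.
The exact tunnelling result is T⁻¹ = 1 + U² sinh²(κw) / [4E(U − E)] = 13.99, so T = 0.0715.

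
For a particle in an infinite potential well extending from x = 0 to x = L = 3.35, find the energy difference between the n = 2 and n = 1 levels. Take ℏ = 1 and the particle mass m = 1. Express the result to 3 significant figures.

ΔE = 1.32

E_n = n²π²ℏ²/(2mL²), so ΔE = (2² − 1²) π²ℏ²/(2mL²).
ΔE = 3 × π² / (2 × 1 × 3.35²) = 1.319.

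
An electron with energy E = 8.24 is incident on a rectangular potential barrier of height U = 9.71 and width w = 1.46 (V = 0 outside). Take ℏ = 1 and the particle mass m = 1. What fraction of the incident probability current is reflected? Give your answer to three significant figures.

R = 0.986

E < U: inside the barrier ψ ∝ e^{±κx} with κ = √(2m(U − E))/ℏ = 1.715.
κw = 2.503, sinh(κw) = 6.071.
Matching ψ, ψ′ at both faces gives T = [1 + U² sinh²(κw) / (4E(U − E))]⁻¹ = 1/72.72 = 0.0138.
R = 1 − T = 0.986.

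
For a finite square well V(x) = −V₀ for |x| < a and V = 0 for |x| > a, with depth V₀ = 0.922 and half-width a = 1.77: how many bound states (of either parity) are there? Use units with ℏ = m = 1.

N = 2

Define the well-strength parameter z₀ = (a/ℏ)√(2mV₀) = 1.77 × √(2·1·0.922) = 2.404.
A new bound state (alternating even/odd) appears each time z₀ passes a multiple of π/2, so N = ⌊2z₀/π⌋ + 1 = ⌊1.530⌋ + 1 = 2.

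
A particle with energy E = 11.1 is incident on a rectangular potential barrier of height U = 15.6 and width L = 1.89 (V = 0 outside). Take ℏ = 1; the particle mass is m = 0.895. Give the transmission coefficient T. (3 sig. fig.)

Since E < U the interior solution is evanescent with decay constant κ = √(2m(U − E))/ℏ = 2.838.
κL = 5.364, sinh(κL) = 106.8.
The exact tunnelling result is T⁻¹ = 1 + U² sinh²(κL) / [4E(U − E)] = 13890, so T = 0.0000720.

T = 0.0000720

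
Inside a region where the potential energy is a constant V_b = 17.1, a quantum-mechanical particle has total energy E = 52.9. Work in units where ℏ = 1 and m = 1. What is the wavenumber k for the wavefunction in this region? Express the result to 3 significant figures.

k = 8.46

With E > V_b the solution is oscillatory, ψ ∝ e^{±ikx} with k = √(2m(E − V_b))/ℏ.
k = √(2 × 1 × 35.8) = 8.462.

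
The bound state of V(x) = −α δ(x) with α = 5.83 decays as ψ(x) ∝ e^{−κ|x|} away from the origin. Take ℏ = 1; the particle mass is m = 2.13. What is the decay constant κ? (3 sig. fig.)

Integrate −(ℏ²/2m)ψ'' − αδ(x)ψ = Eψ from −ε to +ε: the ψ'' term gives ψ'(0⁺) − ψ'(0⁻) and the δ term gives −(2mα/ℏ²)ψ(0).
With ψ ∝ e^{−κ|x|} this yields −2κ = −2mα/ℏ², so κ = mα/ℏ² = 12.42.

κ = 12.4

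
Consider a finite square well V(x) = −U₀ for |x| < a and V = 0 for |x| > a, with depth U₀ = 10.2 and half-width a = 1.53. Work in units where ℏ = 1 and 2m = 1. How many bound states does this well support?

N = 4

The dimensionless depth is z₀ = a√(2mU₀)/ℏ = 1.53 × √(10.20) = 4.886.
The even/odd transcendental equations gain one root per π/2 in z₀, giving N = 1 + ⌊2z₀/π⌋ = 1 + ⌊3.111⌋ = 4.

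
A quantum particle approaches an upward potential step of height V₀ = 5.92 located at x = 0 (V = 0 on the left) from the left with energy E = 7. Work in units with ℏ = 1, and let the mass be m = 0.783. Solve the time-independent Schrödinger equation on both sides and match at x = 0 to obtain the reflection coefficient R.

On each side the TISE gives plane waves with k = √(2m(E − V))/ℏ: k₁ = √(2·0.783·7) = 3.311, k₂ = √(2·0.783·1.08) = 1.300.
Continuity of ψ and ψ′ at the step yields the reflection amplitude r = (k₁ − k₂)/(k₁ + k₂) = 0.4360; thus R = |r|² = 0.1901, T = 0.8099.

R = 0.190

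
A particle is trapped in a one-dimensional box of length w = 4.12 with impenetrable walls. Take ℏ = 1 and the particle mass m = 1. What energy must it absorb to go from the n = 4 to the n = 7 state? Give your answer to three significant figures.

ΔE = 9.59

E_n = n²π²ℏ²/(2mw²), so ΔE = (7² − 4²) π²ℏ²/(2mw²).
ΔE = 33 × π² / (2 × 1 × 4.12²) = 9.594.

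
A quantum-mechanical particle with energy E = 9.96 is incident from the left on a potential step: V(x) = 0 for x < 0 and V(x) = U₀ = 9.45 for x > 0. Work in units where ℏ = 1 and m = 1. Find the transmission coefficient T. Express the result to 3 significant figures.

T = 0.602

On each side the TISE gives plane waves with k = √(2m(E − V))/ℏ: k₁ = √(2·1·9.96) = 4.463, k₂ = √(2·1·0.51) = 1.010.
Matching ψ and ψ′ at x = 0 gives r = (k₁ − k₂)/(k₁ + k₂), so R = r² = 0.3981 and T = 1 − R = 0.6019.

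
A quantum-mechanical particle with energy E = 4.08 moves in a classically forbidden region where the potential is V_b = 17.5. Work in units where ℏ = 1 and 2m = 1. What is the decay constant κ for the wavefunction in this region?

Since E < V_b the TISE in this region is ψ'' = κ²ψ with κ = √(2m(V_b − E))/ℏ.
κ = √(2 × 0.5 × 13.42) = 3.663.

κ = 3.66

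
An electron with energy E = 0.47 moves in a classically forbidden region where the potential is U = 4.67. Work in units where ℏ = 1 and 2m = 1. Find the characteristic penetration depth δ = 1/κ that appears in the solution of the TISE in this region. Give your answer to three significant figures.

Since E < U the TISE in this region is ψ'' = κ²ψ with κ = √(2m(U − E))/ℏ.
κ = √(2 × 0.5 × 4.2) = 2.049. The penetration depth is δ = 1/κ = 0.488.

δ = 0.488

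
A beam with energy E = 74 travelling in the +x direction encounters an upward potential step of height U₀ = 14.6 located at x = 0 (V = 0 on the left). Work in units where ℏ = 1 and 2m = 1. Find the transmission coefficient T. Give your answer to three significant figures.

On each side the TISE gives plane waves with k = √(2m(E − V))/ℏ: k₁ = √(2·½·74) = 8.602, k₂ = √(2·½·59.4) = 7.707.
Continuity of ψ and ψ′ at the step yields the reflection amplitude r = (k₁ − k₂)/(k₁ + k₂) = 0.05489; thus R = |r|² = 0.003013, T = 0.9970.

T = 0.997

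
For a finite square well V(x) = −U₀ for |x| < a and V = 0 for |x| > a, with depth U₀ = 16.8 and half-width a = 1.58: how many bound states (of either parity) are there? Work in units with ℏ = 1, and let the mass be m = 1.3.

Define the well-strength parameter z₀ = (a/ℏ)√(2mU₀) = 1.58 × √(2·1.3·16.8) = 10.44.
A new bound state (alternating even/odd) appears each time z₀ passes a multiple of π/2, so N = ⌊2z₀/π⌋ + 1 = ⌊6.648⌋ + 1 = 7.

N = 7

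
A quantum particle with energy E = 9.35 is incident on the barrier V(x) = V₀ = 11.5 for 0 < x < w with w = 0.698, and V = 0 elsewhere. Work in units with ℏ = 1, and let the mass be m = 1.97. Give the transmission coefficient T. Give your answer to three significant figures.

T = 0.0415

Since E < V₀ the interior solution is evanescent with decay constant κ = √(2m(V₀ − E))/ℏ = 2.910.
κw = 2.032, sinh(κw) = 3.747.
The exact tunnelling result is T⁻¹ = 1 + V₀² sinh²(κw) / [4E(V₀ − E)] = 24.10, so T = 0.0415.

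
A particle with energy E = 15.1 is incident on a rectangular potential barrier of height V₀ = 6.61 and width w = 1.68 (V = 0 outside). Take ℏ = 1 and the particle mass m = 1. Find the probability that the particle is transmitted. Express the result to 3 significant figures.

T = 0.971

Above the barrier the interior wavenumber is k₂ = √(2m(E − V₀))/ℏ = 4.121, giving phase k₂w = 6.923.
T = [1 + V₀² sin²(k₂w) / (4E(E − V₀))]⁻¹ = 1/1.030 = 0.971.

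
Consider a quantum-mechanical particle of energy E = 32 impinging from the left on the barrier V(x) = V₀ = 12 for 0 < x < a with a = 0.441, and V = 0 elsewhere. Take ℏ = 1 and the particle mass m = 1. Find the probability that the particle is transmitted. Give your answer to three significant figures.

T = 0.993

Above the barrier the interior wavenumber is k₂ = √(2m(E − V₀))/ℏ = 6.325, giving phase k₂a = 2.789.
Matching at both interfaces gives T⁻¹ = 1 + V₀² sin²(k₂a) / [4E(E − V₀)] = 1.007, hence T = 0.993.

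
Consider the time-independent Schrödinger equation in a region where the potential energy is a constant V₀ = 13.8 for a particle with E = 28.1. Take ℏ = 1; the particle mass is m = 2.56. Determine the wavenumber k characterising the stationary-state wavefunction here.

k = 8.56

With E > V₀ the solution is oscillatory, ψ ∝ e^{±ikx} with k = √(2m(E − V₀))/ℏ.
k = √(2 × 2.56 × 14.3) = 8.557.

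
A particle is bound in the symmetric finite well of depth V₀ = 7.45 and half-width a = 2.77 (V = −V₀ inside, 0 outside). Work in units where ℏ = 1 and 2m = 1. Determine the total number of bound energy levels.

N = 5

The dimensionless depth is z₀ = a√(2mV₀)/ℏ = 2.77 × √(7.450) = 7.561.
A new bound state (alternating even/odd) appears each time z₀ passes a multiple of π/2, so N = ⌊2z₀/π⌋ + 1 = ⌊4.813⌋ + 1 = 5.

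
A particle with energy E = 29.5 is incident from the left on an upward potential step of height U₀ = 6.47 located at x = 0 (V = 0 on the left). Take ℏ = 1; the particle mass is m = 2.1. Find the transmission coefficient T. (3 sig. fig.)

T = 0.996

On each side the TISE gives plane waves with k = √(2m(E − V))/ℏ: k₁ = √(2·2.1·29.5) = 11.13, k₂ = √(2·2.1·23.03) = 9.835.
Matching ψ and ψ′ at x = 0 gives r = (k₁ − k₂)/(k₁ + k₂), so R = r² = 0.003822 and T = 1 − R = 0.9962.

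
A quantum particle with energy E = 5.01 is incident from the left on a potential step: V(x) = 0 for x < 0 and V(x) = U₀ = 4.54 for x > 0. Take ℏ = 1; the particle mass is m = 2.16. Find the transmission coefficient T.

T = 0.718

The wavenumbers are k₁ = √(2mE)/ℏ = 4.652 on the left and k₂ = √(2m(E − U₀))/ℏ = 1.425 on the right.
Matching ψ and ψ′ at x = 0 gives r = (k₁ − k₂)/(k₁ + k₂), so R = r² = 0.2820 and T = 1 − R = 0.7180.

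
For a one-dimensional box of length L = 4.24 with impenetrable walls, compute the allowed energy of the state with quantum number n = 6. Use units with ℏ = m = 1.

E = 9.88

The infinite-well eigenfunctions ψ_n = √(2/L) sin(nπx/L) vanish at both walls, giving E_n = n²π²ℏ²/(2mL²).
E_6 = 6² × π² / (2 × 1 × 4.24²) = 9.882.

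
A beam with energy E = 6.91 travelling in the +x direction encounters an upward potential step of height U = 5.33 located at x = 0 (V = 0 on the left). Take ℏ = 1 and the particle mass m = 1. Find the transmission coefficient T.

The wavenumbers are k₁ = √(2mE)/ℏ = 3.718 on the left and k₂ = √(2m(E − U))/ℏ = 1.778 on the right.
Continuity of ψ and ψ′ at the step yields the reflection amplitude r = (k₁ − k₂)/(k₁ + k₂) = 0.3530; thus R = |r|² = 0.1246, T = 0.8754.

T = 0.875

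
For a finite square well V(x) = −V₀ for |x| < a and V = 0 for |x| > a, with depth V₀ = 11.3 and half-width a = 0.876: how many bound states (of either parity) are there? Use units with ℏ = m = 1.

N = 3

Define the well-strength parameter z₀ = (a/ℏ)√(2mV₀) = 0.876 × √(2·1·11.3) = 4.164.
The even/odd transcendental equations gain one root per π/2 in z₀, giving N = 1 + ⌊2z₀/π⌋ = 1 + ⌊2.651⌋ = 3.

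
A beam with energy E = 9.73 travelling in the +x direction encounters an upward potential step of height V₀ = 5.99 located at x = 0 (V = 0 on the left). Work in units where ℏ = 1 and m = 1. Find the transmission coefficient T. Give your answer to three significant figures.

On each side the TISE gives plane waves with k = √(2m(E − V))/ℏ: k₁ = √(2·1·9.73) = 4.411, k₂ = √(2·1·3.74) = 2.735.
Continuity of ψ and ψ′ at the step yields the reflection amplitude r = (k₁ − k₂)/(k₁ + k₂) = 0.2346; thus R = |r|² = 0.05503, T = 0.9450.

T = 0.945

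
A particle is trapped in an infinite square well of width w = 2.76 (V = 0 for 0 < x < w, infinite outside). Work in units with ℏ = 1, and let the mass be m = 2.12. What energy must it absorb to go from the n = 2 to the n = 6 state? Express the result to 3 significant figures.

ΔE = 9.78

E_n = n²π²ℏ²/(2mw²), so ΔE = (6² − 2²) π²ℏ²/(2mw²).
ΔE = 32 × π² / (2 × 2.12 × 2.76²) = 9.778.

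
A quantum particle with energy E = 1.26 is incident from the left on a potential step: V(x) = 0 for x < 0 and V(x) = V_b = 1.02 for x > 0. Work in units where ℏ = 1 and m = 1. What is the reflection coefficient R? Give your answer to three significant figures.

R = 0.154

On each side the TISE gives plane waves with k = √(2m(E − V))/ℏ: k₁ = √(2·1·1.26) = 1.587, k₂ = √(2·1·0.24) = 0.6928.
Matching ψ and ψ′ at x = 0 gives r = (k₁ − k₂)/(k₁ + k₂), so R = r² = 0.1539 and T = 1 − R = 0.8461.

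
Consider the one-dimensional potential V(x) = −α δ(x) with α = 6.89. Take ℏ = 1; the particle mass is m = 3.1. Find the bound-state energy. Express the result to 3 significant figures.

The bound state is ψ(x) = √κ e^{−κ|x|}. The derivative jump ψ'(0⁺) − ψ'(0⁻) = −(2mα/ℏ²)ψ(0) fixes κ = mα/ℏ² = 21.36.
Then E = −ℏ²κ²/(2m) = −mα²/(2ℏ²) = -73.58.

E = -73.6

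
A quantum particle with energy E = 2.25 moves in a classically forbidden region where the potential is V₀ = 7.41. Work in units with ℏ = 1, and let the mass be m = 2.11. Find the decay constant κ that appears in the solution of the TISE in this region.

κ = 4.67

Since E < V₀ the TISE in this region is ψ'' = κ²ψ with κ = √(2m(V₀ − E))/ℏ.
κ = √(2 × 2.11 × 5.16) = 4.666.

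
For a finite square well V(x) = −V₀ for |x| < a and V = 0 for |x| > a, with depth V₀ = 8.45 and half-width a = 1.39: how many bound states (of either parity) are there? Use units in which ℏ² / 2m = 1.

N = 3

The dimensionless depth is z₀ = a√(2mV₀)/ℏ = 1.39 × √(8.450) = 4.041.
The even/odd transcendental equations gain one root per π/2 in z₀, giving N = 1 + ⌊2z₀/π⌋ = 1 + ⌊2.572⌋ = 3.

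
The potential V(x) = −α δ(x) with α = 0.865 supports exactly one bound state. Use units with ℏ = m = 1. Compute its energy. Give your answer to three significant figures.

E = -0.374

The bound state is ψ(x) = √κ e^{−κ|x|}. The derivative jump ψ'(0⁺) − ψ'(0⁻) = −(2mα/ℏ²)ψ(0) fixes κ = mα/ℏ² = 0.8650.
Then E = −ℏ²κ²/(2m) = −mα²/(2ℏ²) = -0.3741.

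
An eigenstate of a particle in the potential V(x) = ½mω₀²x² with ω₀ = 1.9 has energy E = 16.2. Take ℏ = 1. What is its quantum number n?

Invert E_n = (n + ½)ℏω₀: n = E/ℏω₀ − ½ = 8.026, so n = 8.

n = 8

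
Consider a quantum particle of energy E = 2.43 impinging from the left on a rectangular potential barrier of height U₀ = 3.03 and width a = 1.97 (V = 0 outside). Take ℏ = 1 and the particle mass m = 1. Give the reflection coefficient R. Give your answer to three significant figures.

R = 0.966

E < U₀: inside the barrier ψ ∝ e^{±κx} with κ = √(2m(U₀ − E))/ℏ = 1.095.
κa = 2.158, sinh(κa) = 4.269.
Matching ψ, ψ′ at both faces gives T = [1 + U₀² sinh²(κa) / (4E(U₀ − E))]⁻¹ = 1/29.69 = 0.0337.
R = 1 − T = 0.966.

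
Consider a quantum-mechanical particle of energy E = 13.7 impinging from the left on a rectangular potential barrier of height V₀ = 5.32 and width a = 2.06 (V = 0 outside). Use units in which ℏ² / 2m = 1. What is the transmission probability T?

Above the barrier the interior wavenumber is k₂ = √(2m(E − V₀))/ℏ = 2.895, giving phase k₂a = 5.963.
Matching at both interfaces gives T⁻¹ = 1 + V₀² sin²(k₂a) / [4E(E − V₀)] = 1.006, hence T = 0.994.

T = 0.994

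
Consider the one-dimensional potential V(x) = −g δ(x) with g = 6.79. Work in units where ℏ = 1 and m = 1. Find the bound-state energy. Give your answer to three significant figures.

E = -23.1

For x ≠ 0 the bound state is ψ ∝ e^{−κ|x|}; integrating the TISE across the delta gives the cusp condition 2κ = 2mg/ℏ², so κ = 6.790.
Then E = −ℏ²κ²/(2m) = −mg²/(2ℏ²) = -23.05.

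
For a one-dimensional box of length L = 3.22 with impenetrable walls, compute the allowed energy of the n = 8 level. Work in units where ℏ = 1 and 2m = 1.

E = 60.9

The infinite-well eigenfunctions ψ_n = √(2/L) sin(nπx/L) vanish at both walls, giving E_n = n²π²ℏ²/(2mL²).
E_8 = 8² × π² / (2 × 0.5 × 3.22²) = 60.92.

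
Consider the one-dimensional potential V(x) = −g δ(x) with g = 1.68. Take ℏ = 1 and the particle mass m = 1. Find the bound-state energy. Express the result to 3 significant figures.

E = -1.41

For x ≠ 0 the bound state is ψ ∝ e^{−κ|x|}; integrating the TISE across the delta gives the cusp condition 2κ = 2mg/ℏ², so κ = 1.680.
Then E = −ℏ²κ²/(2m) = −mg²/(2ℏ²) = -1.411.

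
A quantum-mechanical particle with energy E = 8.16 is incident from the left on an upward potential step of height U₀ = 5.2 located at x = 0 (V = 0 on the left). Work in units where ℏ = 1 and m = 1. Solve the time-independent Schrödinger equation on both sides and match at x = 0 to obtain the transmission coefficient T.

On each side the TISE gives plane waves with k = √(2m(E − V))/ℏ: k₁ = √(2·1·8.16) = 4.040, k₂ = √(2·1·2.96) = 2.433.
Continuity of ψ and ψ′ at the step yields the reflection amplitude r = (k₁ − k₂)/(k₁ + k₂) = 0.2482; thus R = |r|² = 0.06161, T = 0.9384.

T = 0.938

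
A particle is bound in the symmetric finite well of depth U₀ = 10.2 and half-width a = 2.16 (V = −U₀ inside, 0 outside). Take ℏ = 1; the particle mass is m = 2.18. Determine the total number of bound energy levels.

Define the well-strength parameter z₀ = (a/ℏ)√(2mU₀) = 2.16 × √(2·2.18·10.2) = 14.40.
The even/odd transcendental equations gain one root per π/2 in z₀, giving N = 1 + ⌊2z₀/π⌋ = 1 + ⌊9.170⌋ = 10.

N = 10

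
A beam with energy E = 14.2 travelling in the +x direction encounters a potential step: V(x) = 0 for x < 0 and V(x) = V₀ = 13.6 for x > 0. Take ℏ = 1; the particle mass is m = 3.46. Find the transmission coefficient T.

T = 0.566

On each side the TISE gives plane waves with k = √(2m(E − V))/ℏ: k₁ = √(2·3.46·14.2) = 9.913, k₂ = √(2·3.46·0.6) = 2.038.
Matching ψ and ψ′ at x = 0 gives r = (k₁ − k₂)/(k₁ + k₂), so R = r² = 0.4343 and T = 1 − R = 0.5657.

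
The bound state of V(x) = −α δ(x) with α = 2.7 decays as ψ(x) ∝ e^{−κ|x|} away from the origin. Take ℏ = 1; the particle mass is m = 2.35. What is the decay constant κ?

Integrate −(ℏ²/2m)ψ'' − αδ(x)ψ = Eψ from −ε to +ε: the ψ'' term gives ψ'(0⁺) − ψ'(0⁻) and the δ term gives −(2mα/ℏ²)ψ(0).
With ψ ∝ e^{−κ|x|} this yields −2κ = −2mα/ℏ², so κ = mα/ℏ² = 6.345.

κ = 6.35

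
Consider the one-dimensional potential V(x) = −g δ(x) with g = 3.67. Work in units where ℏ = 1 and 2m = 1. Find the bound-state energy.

E = -3.37

For x ≠ 0 the bound state is ψ ∝ e^{−κ|x|}; integrating the TISE across the delta gives the cusp condition 2κ = 2mg/ℏ², so κ = 1.835.
Then E = −ℏ²κ²/(2m) = −mg²/(2ℏ²) = -3.367.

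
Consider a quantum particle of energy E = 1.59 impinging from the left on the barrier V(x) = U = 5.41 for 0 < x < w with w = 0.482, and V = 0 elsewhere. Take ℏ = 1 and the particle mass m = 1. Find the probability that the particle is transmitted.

E < U: inside the barrier ψ ∝ e^{±κx} with κ = √(2m(U − E))/ℏ = 2.764.
κw = 1.332, sinh(κw) = 1.763.
The exact tunnelling result is T⁻¹ = 1 + U² sinh²(κw) / [4E(U − E)] = 4.744, so T = 0.211.

T = 0.211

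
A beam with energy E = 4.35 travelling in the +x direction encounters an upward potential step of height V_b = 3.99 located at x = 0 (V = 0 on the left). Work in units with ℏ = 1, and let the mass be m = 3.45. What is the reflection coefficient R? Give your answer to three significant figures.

The wavenumbers are k₁ = √(2mE)/ℏ = 5.479 on the left and k₂ = √(2m(E − V_b))/ℏ = 1.576 on the right.
Continuity of ψ and ψ′ at the step yields the reflection amplitude r = (k₁ − k₂)/(k₁ + k₂) = 0.5532; thus R = |r|² = 0.3060, T = 0.6940.

R = 0.306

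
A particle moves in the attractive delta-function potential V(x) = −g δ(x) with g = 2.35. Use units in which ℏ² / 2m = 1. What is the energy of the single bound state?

E = -1.38

The bound state is ψ(x) = √κ e^{−κ|x|}. The derivative jump ψ'(0⁺) − ψ'(0⁻) = −(2mg/ℏ²)ψ(0) fixes κ = mg/ℏ² = 1.175.
Then E = −ℏ²κ²/(2m) = −mg²/(2ℏ²) = -1.381.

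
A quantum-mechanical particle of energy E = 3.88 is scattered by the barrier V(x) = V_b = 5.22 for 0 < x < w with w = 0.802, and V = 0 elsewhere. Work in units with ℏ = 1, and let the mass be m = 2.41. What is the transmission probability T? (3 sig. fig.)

Since E < V_b the interior solution is evanescent with decay constant κ = √(2m(V_b − E))/ℏ = 2.541.
κw = 2.038, sinh(κw) = 3.773.
Matching ψ, ψ′ at both faces gives T = [1 + V_b² sinh²(κw) / (4E(V_b − E))]⁻¹ = 1/19.65 = 0.0509.

T = 0.0509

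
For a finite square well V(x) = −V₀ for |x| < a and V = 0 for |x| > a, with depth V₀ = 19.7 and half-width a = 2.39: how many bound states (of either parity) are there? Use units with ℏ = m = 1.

N = 10

The dimensionless depth is z₀ = a√(2mV₀)/ℏ = 2.39 × √(39.40) = 15.00.
A new bound state (alternating even/odd) appears each time z₀ passes a multiple of π/2, so N = ⌊2z₀/π⌋ + 1 = ⌊9.551⌋ + 1 = 10.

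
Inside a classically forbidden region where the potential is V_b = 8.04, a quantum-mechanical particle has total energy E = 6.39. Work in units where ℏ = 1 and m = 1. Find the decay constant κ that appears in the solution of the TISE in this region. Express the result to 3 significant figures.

Since E < V_b the TISE in this region is ψ'' = κ²ψ with κ = √(2m(V_b − E))/ℏ.
κ = √(2 × 1 × 1.65) = 1.817.

κ = 1.82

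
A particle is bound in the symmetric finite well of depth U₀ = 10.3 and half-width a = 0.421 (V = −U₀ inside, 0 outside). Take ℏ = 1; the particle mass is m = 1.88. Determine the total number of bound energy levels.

Define the well-strength parameter z₀ = (a/ℏ)√(2mU₀) = 0.421 × √(2·1.88·10.3) = 2.620.
A new bound state (alternating even/odd) appears each time z₀ passes a multiple of π/2, so N = ⌊2z₀/π⌋ + 1 = ⌊1.668⌋ + 1 = 2.

N = 2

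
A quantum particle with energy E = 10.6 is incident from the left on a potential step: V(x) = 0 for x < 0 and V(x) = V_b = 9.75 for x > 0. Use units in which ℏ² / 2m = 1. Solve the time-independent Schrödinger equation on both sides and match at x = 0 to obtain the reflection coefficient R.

On each side the TISE gives plane waves with k = √(2m(E − V))/ℏ: k₁ = √(2·½·10.6) = 3.256, k₂ = √(2·½·0.85) = 0.9220.
Matching ψ and ψ′ at x = 0 gives r = (k₁ − k₂)/(k₁ + k₂), so R = r² = 0.3121 and T = 1 − R = 0.6879.

R = 0.312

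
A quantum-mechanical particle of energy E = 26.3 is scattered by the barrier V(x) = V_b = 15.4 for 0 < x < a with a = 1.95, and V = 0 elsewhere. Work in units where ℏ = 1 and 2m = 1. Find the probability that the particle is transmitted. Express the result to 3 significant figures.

E > V_b: inside the barrier k₂ = √(2m(E − V_b))/ℏ = 3.302, k₂a = 6.438.
T = [1 + V_b² sin²(k₂a) / (4E(E − V_b))]⁻¹ = 1/1.005 = 0.995.

T = 0.995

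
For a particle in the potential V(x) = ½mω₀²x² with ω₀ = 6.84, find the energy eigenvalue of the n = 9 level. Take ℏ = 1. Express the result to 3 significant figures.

The oscillator eigenvalues are E_n = ℏω₀(n + ½), so E_9 = 6.84 × 9.5 = 64.98.

E = 65.0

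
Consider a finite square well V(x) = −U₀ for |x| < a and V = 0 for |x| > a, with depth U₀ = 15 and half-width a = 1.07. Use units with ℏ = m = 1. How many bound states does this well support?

N = 4

The dimensionless depth is z₀ = a√(2mU₀)/ℏ = 1.07 × √(30.00) = 5.861.
The even/odd transcendental equations gain one root per π/2 in z₀, giving N = 1 + ⌊2z₀/π⌋ = 1 + ⌊3.731⌋ = 4.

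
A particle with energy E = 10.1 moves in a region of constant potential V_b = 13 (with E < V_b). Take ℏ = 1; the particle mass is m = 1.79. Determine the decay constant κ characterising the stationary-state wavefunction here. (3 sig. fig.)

κ = 3.22

Since E < V_b the TISE in this region is ψ'' = κ²ψ with κ = √(2m(V_b − E))/ℏ.
κ = √(2 × 1.79 × 2.9) = 3.222.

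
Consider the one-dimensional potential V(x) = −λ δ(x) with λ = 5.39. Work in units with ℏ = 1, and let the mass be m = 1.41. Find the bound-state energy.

The bound state is ψ(x) = √κ e^{−κ|x|}. The derivative jump ψ'(0⁺) − ψ'(0⁻) = −(2mλ/ℏ²)ψ(0) fixes κ = mλ/ℏ² = 7.600.
Then E = −ℏ²κ²/(2m) = −mλ²/(2ℏ²) = -20.48.

E = -20.5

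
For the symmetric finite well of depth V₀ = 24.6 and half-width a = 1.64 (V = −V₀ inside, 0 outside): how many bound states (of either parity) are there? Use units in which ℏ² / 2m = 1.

Define the well-strength parameter z₀ = (a/ℏ)√(2mV₀) = 1.64 × √(2·0.5·24.6) = 8.134.
The even/odd transcendental equations gain one root per π/2 in z₀, giving N = 1 + ⌊2z₀/π⌋ = 1 + ⌊5.178⌋ = 6.

N = 6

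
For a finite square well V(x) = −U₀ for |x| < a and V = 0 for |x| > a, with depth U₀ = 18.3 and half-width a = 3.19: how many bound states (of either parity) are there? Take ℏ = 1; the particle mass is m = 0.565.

N = 10

Define the well-strength parameter z₀ = (a/ℏ)√(2mU₀) = 3.19 × √(2·0.565·18.3) = 14.51.
A new bound state (alternating even/odd) appears each time z₀ passes a multiple of π/2, so N = ⌊2z₀/π⌋ + 1 = ⌊9.235⌋ + 1 = 10.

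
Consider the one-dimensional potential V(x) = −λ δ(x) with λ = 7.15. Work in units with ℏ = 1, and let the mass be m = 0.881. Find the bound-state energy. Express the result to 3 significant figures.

The bound state is ψ(x) = √κ e^{−κ|x|}. The derivative jump ψ'(0⁺) − ψ'(0⁻) = −(2mλ/ℏ²)ψ(0) fixes κ = mλ/ℏ² = 6.299.
Then E = −ℏ²κ²/(2m) = −mλ²/(2ℏ²) = -22.52.

E = -22.5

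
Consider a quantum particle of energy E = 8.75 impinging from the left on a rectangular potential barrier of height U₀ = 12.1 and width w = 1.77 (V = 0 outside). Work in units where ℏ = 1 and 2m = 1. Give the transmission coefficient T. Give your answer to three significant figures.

T = 0.00491

Since E < U₀ the interior solution is evanescent with decay constant κ = √(2m(U₀ − E))/ℏ = 1.830.
κw = 3.240, sinh(κw) = 12.74.
Matching ψ, ψ′ at both faces gives T = [1 + U₀² sinh²(κw) / (4E(U₀ − E))]⁻¹ = 1/203.8 = 0.00491.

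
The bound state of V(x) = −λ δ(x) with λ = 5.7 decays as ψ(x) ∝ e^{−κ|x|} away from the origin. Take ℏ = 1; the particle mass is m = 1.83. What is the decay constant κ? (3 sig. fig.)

Integrating the TISE across x = 0 gives the cusp condition ψ'(0⁺) − ψ'(0⁻) = −(2mλ/ℏ²)ψ(0).
With ψ ∝ e^{−κ|x|} this yields −2κ = −2mλ/ℏ², so κ = mλ/ℏ² = 10.43.

κ = 10.4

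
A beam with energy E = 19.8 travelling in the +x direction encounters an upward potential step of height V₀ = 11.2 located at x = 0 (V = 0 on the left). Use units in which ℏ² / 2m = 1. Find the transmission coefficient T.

On each side the TISE gives plane waves with k = √(2m(E − V))/ℏ: k₁ = √(2·½·19.8) = 4.450, k₂ = √(2·½·8.6) = 2.933.
Continuity of ψ and ψ′ at the step yields the reflection amplitude r = (k₁ − k₂)/(k₁ + k₂) = 0.2055; thus R = |r|² = 0.04223, T = 0.9578.

T = 0.958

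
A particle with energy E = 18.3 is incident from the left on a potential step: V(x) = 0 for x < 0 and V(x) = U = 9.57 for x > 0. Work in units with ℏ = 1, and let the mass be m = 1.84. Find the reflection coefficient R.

The wavenumbers are k₁ = √(2mE)/ℏ = 8.206 on the left and k₂ = √(2m(E − U))/ℏ = 5.668 on the right.
Matching ψ and ψ′ at x = 0 gives r = (k₁ − k₂)/(k₁ + k₂), so R = r² = 0.03347 and T = 1 − R = 0.9665.

R = 0.0335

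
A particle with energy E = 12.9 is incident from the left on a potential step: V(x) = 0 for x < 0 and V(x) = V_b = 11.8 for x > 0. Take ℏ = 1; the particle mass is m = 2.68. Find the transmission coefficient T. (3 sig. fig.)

The wavenumbers are k₁ = √(2mE)/ℏ = 8.315 on the left and k₂ = √(2m(E − V_b))/ℏ = 2.428 on the right.
Continuity of ψ and ψ′ at the step yields the reflection amplitude r = (k₁ − k₂)/(k₁ + k₂) = 0.5480; thus R = |r|² = 0.3003, T = 0.6997.

T = 0.700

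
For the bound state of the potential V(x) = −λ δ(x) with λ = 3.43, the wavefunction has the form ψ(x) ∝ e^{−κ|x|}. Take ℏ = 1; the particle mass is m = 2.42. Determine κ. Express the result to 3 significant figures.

Integrating the TISE across x = 0 gives the cusp condition ψ'(0⁺) − ψ'(0⁻) = −(2mλ/ℏ²)ψ(0).
With ψ ∝ e^{−κ|x|} this yields −2κ = −2mλ/ℏ², so κ = mλ/ℏ² = 8.301.

κ = 8.30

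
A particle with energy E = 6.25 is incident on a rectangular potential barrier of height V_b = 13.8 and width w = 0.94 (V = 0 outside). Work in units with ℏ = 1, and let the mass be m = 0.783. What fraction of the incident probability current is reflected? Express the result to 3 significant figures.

E < V_b: inside the barrier ψ ∝ e^{±κx} with κ = √(2m(V_b − E))/ℏ = 3.439.
κw = 3.232, sinh(κw) = 12.65.
Matching ψ, ψ′ at both faces gives T = [1 + V_b² sinh²(κw) / (4E(V_b − E))]⁻¹ = 1/162.4 = 0.00616.
R = 1 − T = 0.994.

R = 0.994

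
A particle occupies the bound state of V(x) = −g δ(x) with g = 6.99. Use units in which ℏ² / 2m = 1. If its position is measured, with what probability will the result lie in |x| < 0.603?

The normalised bound state is ψ = √κ e^{−κ|x|} with κ = mg/ℏ² = 3.495.
P(|x| < d) = ∫_{−d}^{d} κ e^{−2κ|x|} dx = 1 − e^{−2κd} = 1 − e^{−4.215} = 0.9852.

P = 0.985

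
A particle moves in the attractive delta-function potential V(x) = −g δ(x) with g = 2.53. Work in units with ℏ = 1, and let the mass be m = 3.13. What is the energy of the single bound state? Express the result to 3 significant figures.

E = -10.0

For x ≠ 0 the bound state is ψ ∝ e^{−κ|x|}; integrating the TISE across the delta gives the cusp condition 2κ = 2mg/ℏ², so κ = 7.919.
Then E = −ℏ²κ²/(2m) = −mg²/(2ℏ²) = -10.02.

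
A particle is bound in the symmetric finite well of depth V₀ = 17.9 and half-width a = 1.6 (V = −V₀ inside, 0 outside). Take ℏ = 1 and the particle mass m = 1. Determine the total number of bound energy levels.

Define the well-strength parameter z₀ = (a/ℏ)√(2mV₀) = 1.6 × √(2·1·17.9) = 9.573.
The even/odd transcendental equations gain one root per π/2 in z₀, giving N = 1 + ⌊2z₀/π⌋ = 1 + ⌊6.095⌋ = 7.

N = 7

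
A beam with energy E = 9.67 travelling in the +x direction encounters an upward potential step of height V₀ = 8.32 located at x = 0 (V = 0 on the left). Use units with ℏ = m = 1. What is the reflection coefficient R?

On each side the TISE gives plane waves with k = √(2m(E − V))/ℏ: k₁ = √(2·1·9.67) = 4.398, k₂ = √(2·1·1.35) = 1.643.
Matching ψ and ψ′ at x = 0 gives r = (k₁ − k₂)/(k₁ + k₂), so R = r² = 0.2079 and T = 1 − R = 0.7921.

R = 0.208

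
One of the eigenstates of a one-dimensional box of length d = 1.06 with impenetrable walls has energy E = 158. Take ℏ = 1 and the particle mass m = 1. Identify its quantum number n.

n = 6

From E_n = n²π²ℏ²/(2md²) invert to n = √(2md²E)/(πℏ).
n = (1.06/π) × √(2 × 1 × 158) = 5.998 → n = 6.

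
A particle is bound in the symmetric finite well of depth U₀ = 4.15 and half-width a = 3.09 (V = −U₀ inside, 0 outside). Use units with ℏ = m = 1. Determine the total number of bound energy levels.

The dimensionless depth is z₀ = a√(2mU₀)/ℏ = 3.09 × √(8.300) = 8.902.
A new bound state (alternating even/odd) appears each time z₀ passes a multiple of π/2, so N = ⌊2z₀/π⌋ + 1 = ⌊5.667⌋ + 1 = 6.

N = 6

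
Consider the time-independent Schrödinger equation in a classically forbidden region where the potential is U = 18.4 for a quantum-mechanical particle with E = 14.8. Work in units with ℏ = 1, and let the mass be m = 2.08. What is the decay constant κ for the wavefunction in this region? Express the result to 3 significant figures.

κ = 3.87

Since E < U the TISE in this region is ψ'' = κ²ψ with κ = √(2m(U − E))/ℏ.
κ = √(2 × 2.08 × 3.6) = 3.870.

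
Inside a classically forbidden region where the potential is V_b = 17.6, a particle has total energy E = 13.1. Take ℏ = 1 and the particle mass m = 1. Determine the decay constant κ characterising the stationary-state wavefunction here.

Since E < V_b the TISE in this region is ψ'' = κ²ψ with κ = √(2m(V_b − E))/ℏ.
κ = √(2 × 1 × 4.5) = 3.000.

κ = 3.00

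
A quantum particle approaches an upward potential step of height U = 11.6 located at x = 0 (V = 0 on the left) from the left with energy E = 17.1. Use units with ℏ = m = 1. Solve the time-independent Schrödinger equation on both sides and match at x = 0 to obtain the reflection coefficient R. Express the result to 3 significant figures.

The wavenumbers are k₁ = √(2mE)/ℏ = 5.848 on the left and k₂ = √(2m(E − U))/ℏ = 3.317 on the right.
Continuity of ψ and ψ′ at the step yields the reflection amplitude r = (k₁ − k₂)/(k₁ + k₂) = 0.2762; thus R = |r|² = 0.07630, T = 0.9237.

R = 0.0763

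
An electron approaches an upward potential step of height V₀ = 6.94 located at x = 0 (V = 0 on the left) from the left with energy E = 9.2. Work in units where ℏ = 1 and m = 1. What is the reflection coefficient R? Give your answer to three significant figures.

On each side the TISE gives plane waves with k = √(2m(E − V))/ℏ: k₁ = √(2·1·9.2) = 4.290, k₂ = √(2·1·2.26) = 2.126.
Matching ψ and ψ′ at x = 0 gives r = (k₁ − k₂)/(k₁ + k₂), so R = r² = 0.1137 and T = 1 − R = 0.8863.

R = 0.114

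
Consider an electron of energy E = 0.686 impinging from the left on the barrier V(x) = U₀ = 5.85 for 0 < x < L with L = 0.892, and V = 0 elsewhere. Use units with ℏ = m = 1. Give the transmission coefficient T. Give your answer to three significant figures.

E < U₀: inside the barrier ψ ∝ e^{±κx} with κ = √(2m(U₀ − E))/ℏ = 3.214.
κL = 2.867, sinh(κL) = 8.760.
Matching ψ, ψ′ at both faces gives T = [1 + U₀² sinh²(κL) / (4E(U₀ − E))]⁻¹ = 1/186.4 = 0.00537.

T = 0.00537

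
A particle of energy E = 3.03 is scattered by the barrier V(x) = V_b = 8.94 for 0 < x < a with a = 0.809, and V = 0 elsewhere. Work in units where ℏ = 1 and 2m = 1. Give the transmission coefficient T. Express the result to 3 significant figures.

T = 0.0680

Since E < V_b the interior solution is evanescent with decay constant κ = √(2m(V_b − E))/ℏ = 2.431.
κa = 1.967, sinh(κa) = 3.504.
Matching ψ, ψ′ at both faces gives T = [1 + V_b² sinh²(κa) / (4E(V_b − E))]⁻¹ = 1/14.70 = 0.0680.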